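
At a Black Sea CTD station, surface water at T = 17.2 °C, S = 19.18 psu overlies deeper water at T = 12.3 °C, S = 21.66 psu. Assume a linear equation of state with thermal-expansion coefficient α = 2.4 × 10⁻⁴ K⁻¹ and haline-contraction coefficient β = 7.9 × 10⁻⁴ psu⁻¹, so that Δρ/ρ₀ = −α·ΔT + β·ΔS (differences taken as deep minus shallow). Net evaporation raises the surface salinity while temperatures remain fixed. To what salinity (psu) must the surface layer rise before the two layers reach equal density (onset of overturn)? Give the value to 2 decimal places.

23.15 psu

Neutral buoyancy requires −α(T_deep − T_surf) + β(S_deep − S_surf′) = 0.
S_surf′ = S_deep − (α/β)·ΔT = 21.66 − (2.4 × 10⁻⁴/7.9 × 10⁻⁴)·(-4.9) = 23.1486 psu.
Increase required: 23.1486 − 19.18 = 3.9686 psu.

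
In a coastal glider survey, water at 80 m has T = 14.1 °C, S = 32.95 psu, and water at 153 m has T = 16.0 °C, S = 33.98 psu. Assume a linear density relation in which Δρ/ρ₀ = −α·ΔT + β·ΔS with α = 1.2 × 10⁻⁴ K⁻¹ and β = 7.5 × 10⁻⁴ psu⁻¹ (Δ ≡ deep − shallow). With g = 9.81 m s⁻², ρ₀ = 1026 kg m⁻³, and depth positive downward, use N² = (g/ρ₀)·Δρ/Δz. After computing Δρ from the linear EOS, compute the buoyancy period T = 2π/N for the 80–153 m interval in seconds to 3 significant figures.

735 s

ΔT = +1.9 K, ΔS = +1.03 psu (deep − shallow).
Δρ/ρ₀ = −αΔT + βΔS = -2.28 × 10⁻⁴ + 7.725 × 10⁻⁴ = 5.445 × 10⁻⁴, so Δρ ≈ 0.5587 kg m⁻³.
N² = (g/ρ₀)·Δρ/Δz = g·(Δρ/ρ₀)/Δz = 9.81 × 5.445 × 10⁻⁴ / 73 = 7.3172 × 10⁻⁵ s⁻².
N = √(7.3172 × 10⁻⁵) = 8.5541 × 10⁻³ rad s⁻¹ → T = 2π/N = 734.52 s ≈ 735 s.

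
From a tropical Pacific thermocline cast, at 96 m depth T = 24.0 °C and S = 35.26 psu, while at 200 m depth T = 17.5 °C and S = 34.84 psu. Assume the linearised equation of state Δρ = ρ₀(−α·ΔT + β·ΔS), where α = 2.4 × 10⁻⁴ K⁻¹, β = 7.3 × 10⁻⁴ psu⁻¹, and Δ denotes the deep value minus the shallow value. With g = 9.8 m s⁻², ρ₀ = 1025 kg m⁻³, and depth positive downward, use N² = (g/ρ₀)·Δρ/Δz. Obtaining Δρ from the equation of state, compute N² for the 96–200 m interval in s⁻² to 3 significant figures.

1.18 × 10⁻⁴ s⁻²

ΔT = -6.5 K, ΔS = -0.42 psu (deep − shallow).
Δρ/ρ₀ = −αΔT + βΔS = 1.56 × 10⁻³ − 3.066 × 10⁻⁴ = 1.2534 × 10⁻³, so Δρ ≈ 1.285 kg m⁻³.
N² = (g/ρ₀)·Δρ/Δz = g·(Δρ/ρ₀)/Δz = 9.8 × 1.2534 × 10⁻³ / 104 = 1.1811 × 10⁻⁴ s⁻² ≈ 1.18 × 10⁻⁴ s⁻².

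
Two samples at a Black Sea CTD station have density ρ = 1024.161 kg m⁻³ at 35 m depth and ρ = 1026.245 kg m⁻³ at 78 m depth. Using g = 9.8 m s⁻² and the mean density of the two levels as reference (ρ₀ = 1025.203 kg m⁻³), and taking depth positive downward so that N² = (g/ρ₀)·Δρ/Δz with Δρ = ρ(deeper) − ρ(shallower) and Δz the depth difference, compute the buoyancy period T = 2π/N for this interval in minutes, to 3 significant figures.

4.87 min

Δρ = 1026.245 − 1024.161 = 2.084 kg m⁻³ over Δz = 78 − 35 = 43 m.
N² = (9.8/1025.203) × (2.084/43) = 4.6328 × 10⁻⁴ s⁻².
N = √(4.6328 × 10⁻⁴) = 0.021524 rad s⁻¹, so T = 2π/N = 291.92 s = 4.8653 min ≈ 4.87 min.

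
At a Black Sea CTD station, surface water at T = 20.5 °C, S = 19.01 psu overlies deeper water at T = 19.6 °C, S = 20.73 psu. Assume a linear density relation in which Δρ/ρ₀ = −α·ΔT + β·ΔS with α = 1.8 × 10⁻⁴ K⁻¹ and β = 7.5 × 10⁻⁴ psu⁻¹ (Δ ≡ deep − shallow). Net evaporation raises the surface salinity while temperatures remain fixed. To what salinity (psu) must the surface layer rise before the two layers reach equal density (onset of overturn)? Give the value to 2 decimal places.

Neutral buoyancy requires −α(T_deep − T_surf) + β(S_deep − S_surf′) = 0.
S_surf′ = S_deep − (α/β)·ΔT = 20.73 − (1.8 × 10⁻⁴/7.5 × 10⁻⁴)·(-0.9) = 20.9460 psu.
Increase required: 20.9460 − 19.01 = 1.9360 psu.

20.95 psu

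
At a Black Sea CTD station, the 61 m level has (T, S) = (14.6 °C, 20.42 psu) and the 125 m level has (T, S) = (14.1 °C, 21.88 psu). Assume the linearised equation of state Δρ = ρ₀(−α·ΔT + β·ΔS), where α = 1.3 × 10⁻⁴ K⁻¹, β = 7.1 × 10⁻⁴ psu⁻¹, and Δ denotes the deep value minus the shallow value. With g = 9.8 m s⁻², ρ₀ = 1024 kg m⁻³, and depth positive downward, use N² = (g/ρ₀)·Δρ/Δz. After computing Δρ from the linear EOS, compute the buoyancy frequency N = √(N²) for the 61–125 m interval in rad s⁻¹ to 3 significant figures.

0.0130 rad s⁻¹

ΔT = -0.5 K, ΔS = +1.46 psu (deep − shallow).
Δρ/ρ₀ = −αΔT + βΔS = 6.50 × 10⁻⁵ + 1.0366 × 10⁻³ = 1.1016 × 10⁻³, so Δρ ≈ 1.128 kg m⁻³.
N² = (g/ρ₀)·Δρ/Δz = g·(Δρ/ρ₀)/Δz = 9.8 × 1.1016 × 10⁻³ / 64 = 1.6868 × 10⁻⁴ s⁻².
N = √(1.6868 × 10⁻⁴) = 0.012988 rad s⁻¹ ≈ 0.0130 rad s⁻¹.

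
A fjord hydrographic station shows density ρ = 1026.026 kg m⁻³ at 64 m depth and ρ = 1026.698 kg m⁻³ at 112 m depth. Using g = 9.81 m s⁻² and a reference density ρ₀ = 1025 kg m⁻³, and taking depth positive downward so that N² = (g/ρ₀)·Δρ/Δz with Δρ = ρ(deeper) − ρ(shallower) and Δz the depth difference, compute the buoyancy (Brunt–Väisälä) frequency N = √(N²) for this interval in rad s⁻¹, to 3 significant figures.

0.0116 rad s⁻¹

Δρ = 1026.698 − 1026.026 = 0.672 kg m⁻³ over Δz = 112 − 64 = 48 m.
N² = (9.81/1025) × (0.672/48) = 1.3399 × 10⁻⁴ s⁻².
N = √(1.3399 × 10⁻⁴) = 0.011575 rad s⁻¹ ≈ 0.0116 rad s⁻¹.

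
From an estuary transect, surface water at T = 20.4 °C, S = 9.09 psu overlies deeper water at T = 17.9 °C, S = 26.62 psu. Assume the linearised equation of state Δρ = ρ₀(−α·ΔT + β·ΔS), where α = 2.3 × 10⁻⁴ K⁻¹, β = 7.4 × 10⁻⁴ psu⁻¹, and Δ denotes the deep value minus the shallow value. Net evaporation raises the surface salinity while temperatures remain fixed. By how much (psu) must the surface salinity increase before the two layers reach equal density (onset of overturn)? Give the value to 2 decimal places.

18.31 psu

Neutral buoyancy requires −α(T_deep − T_surf) + β(S_deep − S_surf′) = 0.
S_surf′ = S_deep − (α/β)·ΔT = 26.62 − (2.3 × 10⁻⁴/7.4 × 10⁻⁴)·(-2.5) = 27.3970 psu.
Increase required: 27.3970 − 9.09 = 18.3070 psu.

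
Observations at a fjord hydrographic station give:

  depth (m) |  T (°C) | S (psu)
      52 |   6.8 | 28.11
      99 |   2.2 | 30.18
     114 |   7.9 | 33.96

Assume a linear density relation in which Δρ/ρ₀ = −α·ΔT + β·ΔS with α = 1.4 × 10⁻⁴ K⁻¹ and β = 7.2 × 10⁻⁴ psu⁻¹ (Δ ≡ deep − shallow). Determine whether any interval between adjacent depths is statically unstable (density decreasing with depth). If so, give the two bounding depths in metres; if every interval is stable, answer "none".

none

Evaluate Δρ/ρ₀ = −αΔT + βΔS across each adjacent pair:
  52–99 m: −αΔT+βΔS = −(1.4 × 10⁻⁴)(-4.6)+(7.2 × 10⁻⁴)(+2.07) = 2.1 × 10⁻³ → stable
  99–114 m: −αΔT+βΔS = −(1.4 × 10⁻⁴)(+5.7)+(7.2 × 10⁻⁴)(+3.78) = 1.9 × 10⁻³ → stable
Every interval has Δρ > 0: the column is stably stratified throughout.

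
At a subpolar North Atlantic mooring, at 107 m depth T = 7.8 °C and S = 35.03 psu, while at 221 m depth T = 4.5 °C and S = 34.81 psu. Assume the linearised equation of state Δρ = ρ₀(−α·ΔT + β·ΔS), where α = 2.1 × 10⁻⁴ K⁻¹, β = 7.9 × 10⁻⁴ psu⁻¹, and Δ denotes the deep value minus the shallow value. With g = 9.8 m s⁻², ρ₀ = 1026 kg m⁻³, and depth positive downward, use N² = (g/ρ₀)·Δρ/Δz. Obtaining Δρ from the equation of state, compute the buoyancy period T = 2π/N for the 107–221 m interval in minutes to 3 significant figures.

ΔT = -3.3 K, ΔS = -0.22 psu (deep − shallow).
Δρ/ρ₀ = −αΔT + βΔS = 6.93 × 10⁻⁴ − 1.738 × 10⁻⁴ = 5.192 × 10⁻⁴, so Δρ ≈ 0.5327 kg m⁻³.
N² = (g/ρ₀)·Δρ/Δz = g·(Δρ/ρ₀)/Δz = 9.8 × 5.192 × 10⁻⁴ / 114 = 4.4633 × 10⁻⁵ s⁻².
N = √(4.4633 × 10⁻⁵) = 6.6808 × 10⁻³ rad s⁻¹ → T = 2π/N = 940.48 s = 15.675 min ≈ 15.7 min.

15.7 min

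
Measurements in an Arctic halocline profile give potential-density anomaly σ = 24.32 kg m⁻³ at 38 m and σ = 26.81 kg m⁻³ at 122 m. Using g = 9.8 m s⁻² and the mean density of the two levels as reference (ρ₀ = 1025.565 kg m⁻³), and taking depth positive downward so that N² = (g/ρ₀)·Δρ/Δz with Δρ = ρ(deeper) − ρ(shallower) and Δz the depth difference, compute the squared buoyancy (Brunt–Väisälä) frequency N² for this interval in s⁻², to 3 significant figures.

2.83 × 10⁻⁴ s⁻²

Δρ = 1026.81 − 1024.32 = 2.49 kg m⁻³ over Δz = 122 − 38 = 84 m.
N² = (9.8/1025.565) × (2.49/84) = 2.8326 × 10⁻⁴ s⁻² ≈ 2.83 × 10⁻⁴ s⁻².
Since Δρ > 0 the layer is stably stratified.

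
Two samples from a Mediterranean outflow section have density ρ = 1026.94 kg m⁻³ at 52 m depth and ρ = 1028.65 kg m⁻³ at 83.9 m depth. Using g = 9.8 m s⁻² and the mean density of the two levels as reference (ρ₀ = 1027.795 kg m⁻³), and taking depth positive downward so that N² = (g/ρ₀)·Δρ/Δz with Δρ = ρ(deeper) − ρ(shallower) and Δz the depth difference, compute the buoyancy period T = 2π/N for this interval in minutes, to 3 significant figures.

4.63 min

Δρ = 1028.65 − 1026.94 = 1.71 kg m⁻³ over Δz = 83.9 − 52 = 31.9 m.
N² = (9.8/1027.795) × (1.71/31.9) = 5.1112 × 10⁻⁴ s⁻².
N = √(5.1112 × 10⁻⁴) = 0.022608 rad s⁻¹, so T = 2π/N = 277.92 s = 4.6320 min ≈ 4.63 min.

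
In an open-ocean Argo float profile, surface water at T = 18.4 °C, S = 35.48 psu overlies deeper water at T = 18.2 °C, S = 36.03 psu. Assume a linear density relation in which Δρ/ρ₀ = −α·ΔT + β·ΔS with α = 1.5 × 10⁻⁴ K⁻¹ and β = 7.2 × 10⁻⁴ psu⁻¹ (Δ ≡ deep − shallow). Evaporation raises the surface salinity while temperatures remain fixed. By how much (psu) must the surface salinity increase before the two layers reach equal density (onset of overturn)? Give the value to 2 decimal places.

Neutral buoyancy requires −α(T_deep − T_surf) + β(S_deep − S_surf′) = 0.
S_surf′ = S_deep − (α/β)·ΔT = 36.03 − (1.5 × 10⁻⁴/7.2 × 10⁻⁴)·(-0.2) = 36.0717 psu.
Increase required: 36.0717 − 35.48 = 0.5917 psu.

0.59 psu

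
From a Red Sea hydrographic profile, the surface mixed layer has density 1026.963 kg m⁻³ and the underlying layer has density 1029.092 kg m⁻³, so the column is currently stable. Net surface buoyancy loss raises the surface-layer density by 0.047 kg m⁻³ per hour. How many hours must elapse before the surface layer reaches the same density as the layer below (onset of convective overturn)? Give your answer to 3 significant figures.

45.3 hours

Density deficit of the surface layer: 1029.092 − 1026.963 = 2.129 kg m⁻³.
Required change = 2.129 / 0.047 = 45.3 hours.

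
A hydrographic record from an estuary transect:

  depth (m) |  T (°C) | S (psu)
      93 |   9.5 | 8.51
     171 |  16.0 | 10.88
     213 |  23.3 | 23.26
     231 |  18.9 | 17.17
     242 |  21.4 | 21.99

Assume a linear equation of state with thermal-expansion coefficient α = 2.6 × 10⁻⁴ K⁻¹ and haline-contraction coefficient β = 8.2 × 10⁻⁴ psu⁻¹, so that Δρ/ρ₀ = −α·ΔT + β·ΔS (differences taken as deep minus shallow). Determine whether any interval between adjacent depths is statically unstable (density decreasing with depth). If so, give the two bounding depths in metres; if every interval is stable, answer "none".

213–231 m

Evaluate Δρ/ρ₀ = −αΔT + βΔS across each adjacent pair:
  93–171 m: −αΔT+βΔS = −(2.6 × 10⁻⁴)(+6.5)+(8.2 × 10⁻⁴)(+2.37) = 2.5 × 10⁻⁴ → stable
  171–213 m: −αΔT+βΔS = −(2.6 × 10⁻⁴)(+7.3)+(8.2 × 10⁻⁴)(+12.38) = 8.3 × 10⁻³ → stable
  213–231 m: −αΔT+βΔS = −(2.6 × 10⁻⁴)(-4.4)+(8.2 × 10⁻⁴)(-6.09) = -3.8 × 10⁻³ → UNSTABLE
  231–242 m: −αΔT+βΔS = −(2.6 × 10⁻⁴)(+2.5)+(8.2 × 10⁻⁴)(+4.82) = 3.3 × 10⁻³ → stable
The 213–231 m interval has Δρ < 0: lighter water underlies denser water.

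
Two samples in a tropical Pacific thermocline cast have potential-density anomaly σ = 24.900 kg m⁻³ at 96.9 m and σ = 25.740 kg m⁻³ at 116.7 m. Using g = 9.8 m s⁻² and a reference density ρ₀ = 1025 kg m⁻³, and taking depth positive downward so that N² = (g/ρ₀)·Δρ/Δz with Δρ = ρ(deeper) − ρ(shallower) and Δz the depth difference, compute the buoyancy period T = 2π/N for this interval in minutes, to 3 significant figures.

5.20 min

Δρ = 1025.740 − 1024.900 = 0.840 kg m⁻³ over Δz = 116.7 − 96.9 = 19.8 m.
N² = (9.8/1025) × (0.840/19.8) = 4.0562 × 10⁻⁴ s⁻².
N = √(4.0562 × 10⁻⁴) = 0.020140 rad s⁻¹, so T = 2π/N = 311.98 s = 5.1997 min ≈ 5.20 min.
N² > 0, so the interval is statically stable.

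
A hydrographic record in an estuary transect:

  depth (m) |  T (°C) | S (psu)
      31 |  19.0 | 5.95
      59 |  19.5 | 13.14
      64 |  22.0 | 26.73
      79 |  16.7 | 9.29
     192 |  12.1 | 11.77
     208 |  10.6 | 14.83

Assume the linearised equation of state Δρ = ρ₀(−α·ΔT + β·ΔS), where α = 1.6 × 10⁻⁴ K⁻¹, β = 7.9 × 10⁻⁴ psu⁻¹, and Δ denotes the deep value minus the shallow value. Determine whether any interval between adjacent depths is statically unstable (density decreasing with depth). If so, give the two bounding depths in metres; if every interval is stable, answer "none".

Evaluate Δρ/ρ₀ = −αΔT + βΔS across each adjacent pair:
  31–59 m: −αΔT+βΔS = −(1.6 × 10⁻⁴)(+0.5)+(7.9 × 10⁻⁴)(+7.19) = 5.6 × 10⁻³ → stable
  59–64 m: −αΔT+βΔS = −(1.6 × 10⁻⁴)(+2.5)+(7.9 × 10⁻⁴)(+13.59) = 0.010 → stable
  64–79 m: −αΔT+βΔS = −(1.6 × 10⁻⁴)(-5.3)+(7.9 × 10⁻⁴)(-17.44) = -0.013 → UNSTABLE
  79–192 m: −αΔT+βΔS = −(1.6 × 10⁻⁴)(-4.6)+(7.9 × 10⁻⁴)(+2.48) = 2.7 × 10⁻³ → stable
  192–208 m: −αΔT+βΔS = −(1.6 × 10⁻⁴)(-1.5)+(7.9 × 10⁻⁴)(+3.06) = 2.7 × 10⁻³ → stable
The 64–79 m interval has Δρ < 0: lighter water underlies denser water.

64–79 m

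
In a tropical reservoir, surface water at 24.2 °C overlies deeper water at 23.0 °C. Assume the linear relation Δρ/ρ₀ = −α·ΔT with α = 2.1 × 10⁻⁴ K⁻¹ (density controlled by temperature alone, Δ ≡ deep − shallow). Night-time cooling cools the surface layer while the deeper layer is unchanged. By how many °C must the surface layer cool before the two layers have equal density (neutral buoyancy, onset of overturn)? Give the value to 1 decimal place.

With temperature the only control, equal density requires T_surf′ = T_deep.
T_surf′ = 23.0 °C.
Cooling required: 24.2 − 23.0 = 1.2 °C.

1.2 °C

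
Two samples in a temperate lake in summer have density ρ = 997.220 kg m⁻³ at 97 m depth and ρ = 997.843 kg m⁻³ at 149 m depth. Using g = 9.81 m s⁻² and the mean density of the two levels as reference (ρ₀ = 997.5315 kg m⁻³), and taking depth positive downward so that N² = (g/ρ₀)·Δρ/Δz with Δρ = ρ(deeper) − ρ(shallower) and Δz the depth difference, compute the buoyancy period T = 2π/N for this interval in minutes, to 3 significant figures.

Δρ = 997.843 − 997.220 = 0.623 kg m⁻³ over Δz = 149 − 97 = 52 m.
N² = (9.81/997.5315) × (0.623/52) = 1.1782 × 10⁻⁴ s⁻².
N = √(1.1782 × 10⁻⁴) = 0.010854 rad s⁻¹, so T = 2π/N = 578.88 s = 9.6480 min ≈ 9.65 min.

9.65 min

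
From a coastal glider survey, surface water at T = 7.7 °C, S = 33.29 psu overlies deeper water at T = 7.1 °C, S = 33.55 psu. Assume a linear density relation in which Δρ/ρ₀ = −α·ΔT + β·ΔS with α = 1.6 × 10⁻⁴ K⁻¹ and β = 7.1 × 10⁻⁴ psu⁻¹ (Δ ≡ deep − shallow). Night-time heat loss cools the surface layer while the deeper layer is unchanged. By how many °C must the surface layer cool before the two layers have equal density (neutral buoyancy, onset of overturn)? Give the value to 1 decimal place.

1.8 °C

Neutral buoyancy requires Δρ = 0, i.e. −α(T_deep − T_surf′) + β(S_deep − S_surf) = 0.
T_surf′ = T_deep − (β/α)·ΔS = 7.1 − (7.1 × 10⁻⁴/1.6 × 10⁻⁴)·(+0.26) = 5.946 °C.
Cooling required: 7.7 − (5.946) = 1.754 °C.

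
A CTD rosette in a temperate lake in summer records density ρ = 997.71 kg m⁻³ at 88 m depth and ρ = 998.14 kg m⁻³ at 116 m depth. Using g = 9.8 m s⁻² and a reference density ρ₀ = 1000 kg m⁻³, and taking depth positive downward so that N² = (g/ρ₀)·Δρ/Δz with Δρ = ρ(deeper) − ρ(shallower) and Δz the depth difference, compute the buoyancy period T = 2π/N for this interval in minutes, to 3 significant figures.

8.54 min

Δρ = 998.14 − 997.71 = 0.43 kg m⁻³ over Δz = 116 − 88 = 28 m.
N² = (9.8/1000) × (0.43/28) = 1.5050 × 10⁻⁴ s⁻².
N = √(1.5050 × 10⁻⁴) = 0.012268 rad s⁻¹, so T = 2π/N = 512.16 s = 8.5360 min ≈ 8.54 min.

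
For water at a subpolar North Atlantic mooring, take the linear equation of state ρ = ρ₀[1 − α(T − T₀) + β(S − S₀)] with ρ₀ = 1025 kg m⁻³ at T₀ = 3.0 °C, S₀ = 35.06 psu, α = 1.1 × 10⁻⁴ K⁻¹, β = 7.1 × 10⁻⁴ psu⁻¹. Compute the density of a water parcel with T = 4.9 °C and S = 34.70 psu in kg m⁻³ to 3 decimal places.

1024.524 kg m⁻³

T − T₀ = +1.9 K, S − S₀ = -0.36 psu.
Bracket = 1 − α·(+1.9) + β·(-0.36) = 1 + (-4.646 × 10⁻⁴) = 0.9995354.
ρ = 1025 × 0.9995354 = 1024.524 kg m⁻³.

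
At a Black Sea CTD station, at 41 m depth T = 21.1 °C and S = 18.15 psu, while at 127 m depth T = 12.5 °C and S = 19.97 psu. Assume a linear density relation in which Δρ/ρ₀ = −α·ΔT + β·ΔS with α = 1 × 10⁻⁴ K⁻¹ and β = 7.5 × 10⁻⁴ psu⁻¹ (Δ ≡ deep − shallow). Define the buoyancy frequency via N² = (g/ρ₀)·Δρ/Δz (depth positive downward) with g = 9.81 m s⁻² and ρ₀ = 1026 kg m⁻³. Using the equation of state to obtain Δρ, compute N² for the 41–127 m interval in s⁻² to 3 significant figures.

2.54 × 10⁻⁴ s⁻²

ΔT = -8.6 K, ΔS = +1.82 psu (deep − shallow).
Δρ/ρ₀ = −αΔT + βΔS = 8.60 × 10⁻⁴ + 1.365 × 10⁻³ = 2.225 × 10⁻³, so Δρ ≈ 2.283 kg m⁻³.
N² = (g/ρ₀)·Δρ/Δz = g·(Δρ/ρ₀)/Δz = 9.81 × 2.225 × 10⁻³ / 86 = 2.5381 × 10⁻⁴ s⁻² ≈ 2.54 × 10⁻⁴ s⁻².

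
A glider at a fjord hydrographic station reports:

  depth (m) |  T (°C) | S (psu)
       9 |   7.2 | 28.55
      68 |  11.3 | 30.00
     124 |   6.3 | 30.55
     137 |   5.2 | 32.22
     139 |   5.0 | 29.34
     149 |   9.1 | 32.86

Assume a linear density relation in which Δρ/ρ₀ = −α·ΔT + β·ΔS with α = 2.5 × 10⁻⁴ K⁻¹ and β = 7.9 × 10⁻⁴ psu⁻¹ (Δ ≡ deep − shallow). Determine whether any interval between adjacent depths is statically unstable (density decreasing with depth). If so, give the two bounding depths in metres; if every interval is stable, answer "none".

137–139 m

Evaluate Δρ/ρ₀ = −αΔT + βΔS across each adjacent pair:
  9–68 m: −αΔT+βΔS = −(2.5 × 10⁻⁴)(+4.1)+(7.9 × 10⁻⁴)(+1.45) = 1.2 × 10⁻⁴ → stable
  68–124 m: −αΔT+βΔS = −(2.5 × 10⁻⁴)(-5.0)+(7.9 × 10⁻⁴)(+0.55) = 1.7 × 10⁻³ → stable
  124–137 m: −αΔT+βΔS = −(2.5 × 10⁻⁴)(-1.1)+(7.9 × 10⁻⁴)(+1.67) = 1.6 × 10⁻³ → stable
  137–139 m: −αΔT+βΔS = −(2.5 × 10⁻⁴)(-0.2)+(7.9 × 10⁻⁴)(-2.88) = -2.2 × 10⁻³ → UNSTABLE
  139–149 m: −αΔT+βΔS = −(2.5 × 10⁻⁴)(+4.1)+(7.9 × 10⁻⁴)(+3.52) = 1.8 × 10⁻³ → stable
The 137–139 m interval has Δρ < 0: lighter water underlies denser water.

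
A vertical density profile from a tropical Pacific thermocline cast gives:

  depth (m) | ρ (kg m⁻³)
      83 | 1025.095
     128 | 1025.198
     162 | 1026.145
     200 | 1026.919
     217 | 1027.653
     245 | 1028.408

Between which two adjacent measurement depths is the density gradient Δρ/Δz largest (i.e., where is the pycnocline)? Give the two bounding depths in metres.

200–217 m

Compute the density gradient over each adjacent pair:
  83–128 m: Δρ/Δz = 0.103/45 = 2.3 × 10⁻³ kg m⁻⁴
  128–162 m: Δρ/Δz = 0.947/34 = 0.028 kg m⁻⁴
  162–200 m: Δρ/Δz = 0.774/38 = 0.020 kg m⁻⁴
  200–217 m: Δρ/Δz = 0.734/17 = 0.043 kg m⁻⁴
  217–245 m: Δρ/Δz = 0.755/28 = 0.027 kg m⁻⁴
The largest gradient is in the 200–217 m interval — the pycnocline.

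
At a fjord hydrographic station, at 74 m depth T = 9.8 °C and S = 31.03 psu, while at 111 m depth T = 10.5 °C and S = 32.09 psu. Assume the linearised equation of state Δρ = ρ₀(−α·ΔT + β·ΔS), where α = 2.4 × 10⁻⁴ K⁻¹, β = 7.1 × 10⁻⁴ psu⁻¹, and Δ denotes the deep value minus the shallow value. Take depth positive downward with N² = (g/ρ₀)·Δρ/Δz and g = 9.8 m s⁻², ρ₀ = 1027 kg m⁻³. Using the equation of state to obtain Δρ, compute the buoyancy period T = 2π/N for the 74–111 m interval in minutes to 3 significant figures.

ΔT = +0.7 K, ΔS = +1.06 psu (deep − shallow).
Δρ/ρ₀ = −αΔT + βΔS = -1.68 × 10⁻⁴ + 7.526 × 10⁻⁴ = 5.846 × 10⁻⁴, so Δρ ≈ 0.6004 kg m⁻³.
N² = (g/ρ₀)·Δρ/Δz = g·(Δρ/ρ₀)/Δz = 9.8 × 5.846 × 10⁻⁴ / 37 = 1.5484 × 10⁻⁴ s⁻².
N = √(1.5484 × 10⁻⁴) = 0.012443 rad s⁻¹ → T = 2π/N = 504.96 s = 8.4160 min ≈ 8.42 min.

8.42 min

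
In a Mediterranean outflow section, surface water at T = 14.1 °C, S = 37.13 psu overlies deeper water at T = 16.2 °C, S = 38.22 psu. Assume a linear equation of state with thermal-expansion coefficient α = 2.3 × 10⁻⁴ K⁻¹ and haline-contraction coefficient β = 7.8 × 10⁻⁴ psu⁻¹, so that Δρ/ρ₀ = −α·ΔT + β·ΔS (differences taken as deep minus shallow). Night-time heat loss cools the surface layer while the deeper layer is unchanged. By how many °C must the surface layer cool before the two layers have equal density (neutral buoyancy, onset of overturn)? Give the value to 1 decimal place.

1.6 °C

Neutral buoyancy requires Δρ = 0, i.e. −α(T_deep − T_surf′) + β(S_deep − S_surf) = 0.
T_surf′ = T_deep − (β/α)·ΔS = 16.2 − (7.8 × 10⁻⁴/2.3 × 10⁻⁴)·(+1.09) = 12.503 °C.
Cooling required: 14.1 − (12.503) = 1.597 °C.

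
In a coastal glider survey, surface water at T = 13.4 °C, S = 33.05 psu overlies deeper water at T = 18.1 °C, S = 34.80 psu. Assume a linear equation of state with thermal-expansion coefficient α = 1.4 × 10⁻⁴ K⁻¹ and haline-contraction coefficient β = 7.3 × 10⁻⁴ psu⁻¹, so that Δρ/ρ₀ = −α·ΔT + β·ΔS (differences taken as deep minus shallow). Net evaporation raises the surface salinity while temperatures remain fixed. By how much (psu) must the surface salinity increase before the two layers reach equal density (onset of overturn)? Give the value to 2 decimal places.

Neutral buoyancy requires −α(T_deep − T_surf) + β(S_deep − S_surf′) = 0.
S_surf′ = S_deep − (α/β)·ΔT = 34.80 − (1.4 × 10⁻⁴/7.3 × 10⁻⁴)·(+4.7) = 33.8986 psu.
Increase required: 33.8986 − 33.05 = 0.8486 psu.

0.85 psu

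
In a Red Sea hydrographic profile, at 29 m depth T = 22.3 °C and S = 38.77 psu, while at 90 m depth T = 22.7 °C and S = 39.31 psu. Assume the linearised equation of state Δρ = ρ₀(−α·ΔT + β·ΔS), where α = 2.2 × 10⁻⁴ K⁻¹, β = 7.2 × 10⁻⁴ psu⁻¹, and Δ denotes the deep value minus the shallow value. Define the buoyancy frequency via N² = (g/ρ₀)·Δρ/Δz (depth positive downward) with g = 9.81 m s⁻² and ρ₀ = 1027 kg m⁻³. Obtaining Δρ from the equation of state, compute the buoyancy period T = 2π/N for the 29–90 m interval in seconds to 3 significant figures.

ΔT = +0.4 K, ΔS = +0.54 psu (deep − shallow).
Δρ/ρ₀ = −αΔT + βΔS = -8.80 × 10⁻⁵ + 3.888 × 10⁻⁴ = 3.008 × 10⁻⁴, so Δρ ≈ 0.3089 kg m⁻³.
N² = (g/ρ₀)·Δρ/Δz = g·(Δρ/ρ₀)/Δz = 9.81 × 3.008 × 10⁻⁴ / 61 = 4.8375 × 10⁻⁵ s⁻².
N = √(4.8375 × 10⁻⁵) = 6.9552 × 10⁻³ rad s⁻¹ → T = 2π/N = 903.38 s ≈ 903 s.

903 s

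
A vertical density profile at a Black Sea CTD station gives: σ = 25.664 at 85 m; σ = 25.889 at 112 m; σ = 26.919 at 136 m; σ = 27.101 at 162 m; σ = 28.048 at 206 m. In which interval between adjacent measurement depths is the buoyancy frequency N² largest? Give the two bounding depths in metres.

Compute the density gradient over each adjacent pair:
  85–112 m: Δρ/Δz = 0.225/27 = 8.3 × 10⁻³ kg m⁻⁴
  112–136 m: Δρ/Δz = 1.030/24 = 0.043 kg m⁻⁴
  136–162 m: Δρ/Δz = 0.182/26 = 7.0 × 10⁻³ kg m⁻⁴
  162–206 m: Δρ/Δz = 0.947/44 = 0.022 kg m⁻⁴
The largest gradient is in the 112–136 m interval — the pycnocline.

112–136 m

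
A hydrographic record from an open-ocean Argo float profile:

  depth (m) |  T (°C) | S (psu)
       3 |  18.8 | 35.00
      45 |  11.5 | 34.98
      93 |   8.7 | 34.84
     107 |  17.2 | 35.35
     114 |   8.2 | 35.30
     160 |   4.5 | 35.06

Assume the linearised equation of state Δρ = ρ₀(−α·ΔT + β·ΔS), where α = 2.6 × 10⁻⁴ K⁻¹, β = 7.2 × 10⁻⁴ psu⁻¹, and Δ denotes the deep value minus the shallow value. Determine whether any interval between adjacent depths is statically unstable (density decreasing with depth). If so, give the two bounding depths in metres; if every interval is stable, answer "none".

93–107 m

Evaluate Δρ/ρ₀ = −αΔT + βΔS across each adjacent pair:
  3–45 m: −αΔT+βΔS = −(2.6 × 10⁻⁴)(-7.3)+(7.2 × 10⁻⁴)(-0.02) = 1.9 × 10⁻³ → stable
  45–93 m: −αΔT+βΔS = −(2.6 × 10⁻⁴)(-2.8)+(7.2 × 10⁻⁴)(-0.14) = 6.3 × 10⁻⁴ → stable
  93–107 m: −αΔT+βΔS = −(2.6 × 10⁻⁴)(+8.5)+(7.2 × 10⁻⁴)(+0.51) = -1.8 × 10⁻³ → UNSTABLE
  107–114 m: −αΔT+βΔS = −(2.6 × 10⁻⁴)(-9.0)+(7.2 × 10⁻⁴)(-0.05) = 2.3 × 10⁻³ → stable
  114–160 m: −αΔT+βΔS = −(2.6 × 10⁻⁴)(-3.7)+(7.2 × 10⁻⁴)(-0.24) = 7.9 × 10⁻⁴ → stable
The 93–107 m interval has Δρ < 0: lighter water underlies denser water.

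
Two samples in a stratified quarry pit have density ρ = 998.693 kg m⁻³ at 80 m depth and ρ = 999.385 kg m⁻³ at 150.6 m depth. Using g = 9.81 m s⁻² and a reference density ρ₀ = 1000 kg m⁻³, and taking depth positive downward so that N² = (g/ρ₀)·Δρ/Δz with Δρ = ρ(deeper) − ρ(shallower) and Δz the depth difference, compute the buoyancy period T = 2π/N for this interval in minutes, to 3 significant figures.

10.7 min

Δρ = 999.385 − 998.693 = 0.692 kg m⁻³ over Δz = 150.6 − 80 = 70.6 m.
N² = (9.81/1000) × (0.692/70.6) = 9.6155 × 10⁻⁵ s⁻².
N = √(9.6155 × 10⁻⁵) = 9.8059 × 10⁻³ rad s⁻¹, so T = 2π/N = 640.76 s = 10.679 min ≈ 10.7 min.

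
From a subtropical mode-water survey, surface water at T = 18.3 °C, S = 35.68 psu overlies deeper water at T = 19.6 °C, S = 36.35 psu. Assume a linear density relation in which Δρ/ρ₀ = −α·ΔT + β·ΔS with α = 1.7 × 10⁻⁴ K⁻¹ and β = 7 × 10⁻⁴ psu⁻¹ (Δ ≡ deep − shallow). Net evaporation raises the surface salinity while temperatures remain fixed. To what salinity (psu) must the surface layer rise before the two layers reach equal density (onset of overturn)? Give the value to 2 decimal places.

36.03 psu

Neutral buoyancy requires −α(T_deep − T_surf) + β(S_deep − S_surf′) = 0.
S_surf′ = S_deep − (α/β)·ΔT = 36.35 − (1.7 × 10⁻⁴/7 × 10⁻⁴)·(+1.3) = 36.0343 psu.
Increase required: 36.0343 − 35.68 = 0.3543 psu.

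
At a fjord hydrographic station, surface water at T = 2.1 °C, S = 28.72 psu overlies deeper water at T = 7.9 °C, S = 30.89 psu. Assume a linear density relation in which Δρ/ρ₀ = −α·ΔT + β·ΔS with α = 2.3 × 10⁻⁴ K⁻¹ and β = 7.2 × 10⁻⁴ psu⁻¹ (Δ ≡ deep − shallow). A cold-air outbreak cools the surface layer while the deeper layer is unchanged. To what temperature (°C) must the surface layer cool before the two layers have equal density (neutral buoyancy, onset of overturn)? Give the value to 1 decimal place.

1.1 °C

Neutral buoyancy requires Δρ = 0, i.e. −α(T_deep − T_surf′) + β(S_deep − S_surf) = 0.
T_surf′ = T_deep − (β/α)·ΔS = 7.9 − (7.2 × 10⁻⁴/2.3 × 10⁻⁴)·(+2.17) = 1.107 °C.
Cooling required: 2.1 − (1.107) = 0.993 °C.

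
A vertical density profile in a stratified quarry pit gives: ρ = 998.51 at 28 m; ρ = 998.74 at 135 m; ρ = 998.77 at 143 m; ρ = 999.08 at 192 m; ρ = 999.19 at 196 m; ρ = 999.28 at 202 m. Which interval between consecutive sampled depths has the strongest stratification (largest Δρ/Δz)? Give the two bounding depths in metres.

192–196 m

Compute the density gradient over each adjacent pair:
  28–135 m: Δρ/Δz = 0.23/107 = 2.1 × 10⁻³ kg m⁻⁴
  135–143 m: Δρ/Δz = 0.03/8 = 3.7 × 10⁻³ kg m⁻⁴
  143–192 m: Δρ/Δz = 0.31/49 = 6.3 × 10⁻³ kg m⁻⁴
  192–196 m: Δρ/Δz = 0.11/4 = 0.028 kg m⁻⁴
  196–202 m: Δρ/Δz = 0.09/6 = 0.015 kg m⁻⁴
The largest gradient is in the 192–196 m interval — the pycnocline.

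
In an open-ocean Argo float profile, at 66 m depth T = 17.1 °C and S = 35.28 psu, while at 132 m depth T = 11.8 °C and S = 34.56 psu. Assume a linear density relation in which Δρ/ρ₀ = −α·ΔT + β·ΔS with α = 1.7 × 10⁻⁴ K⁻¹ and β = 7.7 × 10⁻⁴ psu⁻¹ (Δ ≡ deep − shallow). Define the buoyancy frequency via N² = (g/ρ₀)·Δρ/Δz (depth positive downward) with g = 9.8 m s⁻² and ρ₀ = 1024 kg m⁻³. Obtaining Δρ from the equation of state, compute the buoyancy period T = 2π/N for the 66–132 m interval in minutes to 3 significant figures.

14.6 min

ΔT = -5.3 K, ΔS = -0.72 psu (deep − shallow).
Δρ/ρ₀ = −αΔT + βΔS = 9.01 × 10⁻⁴ − 5.544 × 10⁻⁴ = 3.466 × 10⁻⁴, so Δρ ≈ 0.3549 kg m⁻³.
N² = (g/ρ₀)·Δρ/Δz = g·(Δρ/ρ₀)/Δz = 9.8 × 3.466 × 10⁻⁴ / 66 = 5.1465 × 10⁻⁵ s⁻².
N = √(5.1465 × 10⁻⁵) = 7.1739 × 10⁻³ rad s⁻¹ → T = 2π/N = 875.84 s = 14.597 min ≈ 14.6 min.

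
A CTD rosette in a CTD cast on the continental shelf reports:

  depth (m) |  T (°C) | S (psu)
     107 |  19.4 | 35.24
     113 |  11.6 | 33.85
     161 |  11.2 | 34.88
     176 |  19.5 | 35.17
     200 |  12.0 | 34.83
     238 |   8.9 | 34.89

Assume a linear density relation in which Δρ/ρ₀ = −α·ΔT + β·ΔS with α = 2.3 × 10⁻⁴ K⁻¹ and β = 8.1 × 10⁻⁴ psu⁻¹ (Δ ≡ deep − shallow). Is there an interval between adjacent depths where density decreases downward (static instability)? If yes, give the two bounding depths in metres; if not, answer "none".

161–176 m

Evaluate Δρ/ρ₀ = −αΔT + βΔS across each adjacent pair:
  107–113 m: −αΔT+βΔS = −(2.3 × 10⁻⁴)(-7.8)+(8.1 × 10⁻⁴)(-1.39) = 6.7 × 10⁻⁴ → stable
  113–161 m: −αΔT+βΔS = −(2.3 × 10⁻⁴)(-0.4)+(8.1 × 10⁻⁴)(+1.03) = 9.3 × 10⁻⁴ → stable
  161–176 m: −αΔT+βΔS = −(2.3 × 10⁻⁴)(+8.3)+(8.1 × 10⁻⁴)(+0.29) = -1.7 × 10⁻³ → UNSTABLE
  176–200 m: −αΔT+βΔS = −(2.3 × 10⁻⁴)(-7.5)+(8.1 × 10⁻⁴)(-0.34) = 1.4 × 10⁻³ → stable
  200–238 m: −αΔT+βΔS = −(2.3 × 10⁻⁴)(-3.1)+(8.1 × 10⁻⁴)(+0.06) = 7.6 × 10⁻⁴ → stable
The 161–176 m interval has Δρ < 0: lighter water underlies denser water.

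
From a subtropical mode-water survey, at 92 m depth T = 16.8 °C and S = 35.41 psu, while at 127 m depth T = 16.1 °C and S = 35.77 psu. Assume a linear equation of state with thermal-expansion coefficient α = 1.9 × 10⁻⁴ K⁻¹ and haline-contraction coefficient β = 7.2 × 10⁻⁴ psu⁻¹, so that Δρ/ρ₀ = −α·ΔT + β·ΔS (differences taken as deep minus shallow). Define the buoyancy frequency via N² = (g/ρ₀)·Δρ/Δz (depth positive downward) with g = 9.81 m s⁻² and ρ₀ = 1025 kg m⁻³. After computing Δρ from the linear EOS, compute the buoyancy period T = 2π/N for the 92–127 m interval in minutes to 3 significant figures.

ΔT = -0.7 K, ΔS = +0.36 psu (deep − shallow).
Δρ/ρ₀ = −αΔT + βΔS = 1.33 × 10⁻⁴ + 2.592 × 10⁻⁴ = 3.922 × 10⁻⁴, so Δρ ≈ 0.4020 kg m⁻³.
N² = (g/ρ₀)·Δρ/Δz = g·(Δρ/ρ₀)/Δz = 9.81 × 3.922 × 10⁻⁴ / 35 = 1.0993 × 10⁻⁴ s⁻².
N = √(1.0993 × 10⁻⁴) = 0.010485 rad s⁻¹ → T = 2π/N = 599.25 s = 9.9875 min ≈ 9.99 min.

9.99 min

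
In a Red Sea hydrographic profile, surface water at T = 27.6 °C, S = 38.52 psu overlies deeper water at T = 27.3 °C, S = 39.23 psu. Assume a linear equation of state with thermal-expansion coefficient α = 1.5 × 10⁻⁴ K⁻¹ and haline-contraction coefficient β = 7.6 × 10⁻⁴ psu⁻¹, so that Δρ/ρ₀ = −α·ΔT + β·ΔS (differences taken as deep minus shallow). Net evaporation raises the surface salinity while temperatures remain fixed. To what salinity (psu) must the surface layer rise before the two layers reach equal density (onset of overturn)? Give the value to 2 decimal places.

39.29 psu

Neutral buoyancy requires −α(T_deep − T_surf) + β(S_deep − S_surf′) = 0.
S_surf′ = S_deep − (α/β)·ΔT = 39.23 − (1.5 × 10⁻⁴/7.6 × 10⁻⁴)·(-0.3) = 39.2892 psu.
Increase required: 39.2892 − 38.52 = 0.7692 psu.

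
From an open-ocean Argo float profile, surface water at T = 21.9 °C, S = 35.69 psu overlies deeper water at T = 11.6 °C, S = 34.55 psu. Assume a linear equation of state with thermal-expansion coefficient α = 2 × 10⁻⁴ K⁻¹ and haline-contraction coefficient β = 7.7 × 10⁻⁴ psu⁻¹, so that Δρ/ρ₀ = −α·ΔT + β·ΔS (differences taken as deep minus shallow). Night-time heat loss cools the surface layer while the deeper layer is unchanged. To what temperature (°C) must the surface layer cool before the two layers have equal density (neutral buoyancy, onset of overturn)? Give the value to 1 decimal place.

16.0 °C

Neutral buoyancy requires Δρ = 0, i.e. −α(T_deep − T_surf′) + β(S_deep − S_surf) = 0.
T_surf′ = T_deep − (β/α)·ΔS = 11.6 − (7.7 × 10⁻⁴/2 × 10⁻⁴)·(-1.14) = 15.989 °C.
Cooling required: 21.9 − (15.989) = 5.911 °C.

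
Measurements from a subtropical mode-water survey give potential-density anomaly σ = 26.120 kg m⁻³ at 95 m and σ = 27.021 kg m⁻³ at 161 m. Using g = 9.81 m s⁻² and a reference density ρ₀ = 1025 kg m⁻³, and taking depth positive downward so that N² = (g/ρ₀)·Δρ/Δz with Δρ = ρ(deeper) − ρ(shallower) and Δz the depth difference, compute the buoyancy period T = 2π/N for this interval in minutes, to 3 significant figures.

9.16 min

Δρ = 1027.021 − 1026.120 = 0.901 kg m⁻³ over Δz = 161 − 95 = 66 m.
N² = (9.81/1025) × (0.901/66) = 1.3065 × 10⁻⁴ s⁻².
N = √(1.3065 × 10⁻⁴) = 0.011430 rad s⁻¹, so T = 2π/N = 549.71 s = 9.1618 min ≈ 9.16 min.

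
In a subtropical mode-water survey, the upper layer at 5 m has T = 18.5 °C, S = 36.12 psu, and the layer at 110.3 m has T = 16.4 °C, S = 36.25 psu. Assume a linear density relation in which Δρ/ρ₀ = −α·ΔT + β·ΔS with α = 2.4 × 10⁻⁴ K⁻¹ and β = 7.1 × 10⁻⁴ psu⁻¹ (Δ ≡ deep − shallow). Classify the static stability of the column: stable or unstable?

stable

ΔT = 16.4 − 18.5 = -2.1 K and ΔS = 36.25 − 36.12 = +0.13 psu (deep − shallow).
−αΔT = 5.04 × 10⁻⁴; βΔS = 9.23 × 10⁻⁵; sum Δρ/ρ₀ = 5.963 × 10⁻⁴.
Δρ/ρ₀ > 0, so Δρ > 0: deeper water is denser → statically stable.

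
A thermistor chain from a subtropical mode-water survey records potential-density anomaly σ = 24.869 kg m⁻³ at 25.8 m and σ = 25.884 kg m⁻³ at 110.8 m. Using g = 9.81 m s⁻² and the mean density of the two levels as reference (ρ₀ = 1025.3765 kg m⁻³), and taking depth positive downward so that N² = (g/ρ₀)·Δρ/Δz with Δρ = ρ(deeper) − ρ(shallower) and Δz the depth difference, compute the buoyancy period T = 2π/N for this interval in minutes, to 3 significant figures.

9.80 min

Δρ = 1025.884 − 1024.869 = 1.015 kg m⁻³ over Δz = 110.8 − 25.8 = 85 m.
N² = (9.81/1025.3765) × (1.015/85) = 1.1424 × 10⁻⁴ s⁻².
N = √(1.1424 × 10⁻⁴) = 0.010688 rad s⁻¹, so T = 2π/N = 587.87 s = 9.7978 min ≈ 9.80 min.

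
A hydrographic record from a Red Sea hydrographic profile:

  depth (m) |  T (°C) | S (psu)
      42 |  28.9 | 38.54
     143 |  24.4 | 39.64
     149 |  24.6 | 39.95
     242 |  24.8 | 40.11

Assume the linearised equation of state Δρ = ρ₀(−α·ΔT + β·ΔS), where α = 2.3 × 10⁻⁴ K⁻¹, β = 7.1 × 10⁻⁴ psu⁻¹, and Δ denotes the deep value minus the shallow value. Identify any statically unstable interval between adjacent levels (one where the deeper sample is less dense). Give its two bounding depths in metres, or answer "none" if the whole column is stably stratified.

Evaluate Δρ/ρ₀ = −αΔT + βΔS across each adjacent pair:
  42–143 m: −αΔT+βΔS = −(2.3 × 10⁻⁴)(-4.5)+(7.1 × 10⁻⁴)(+1.10) = 1.8 × 10⁻³ → stable
  143–149 m: −αΔT+βΔS = −(2.3 × 10⁻⁴)(+0.2)+(7.1 × 10⁻⁴)(+0.31) = 1.7 × 10⁻⁴ → stable
  149–242 m: −αΔT+βΔS = −(2.3 × 10⁻⁴)(+0.2)+(7.1 × 10⁻⁴)(+0.16) = 6.8 × 10⁻⁵ → stable
Every interval has Δρ > 0: the column is stably stratified throughout.

none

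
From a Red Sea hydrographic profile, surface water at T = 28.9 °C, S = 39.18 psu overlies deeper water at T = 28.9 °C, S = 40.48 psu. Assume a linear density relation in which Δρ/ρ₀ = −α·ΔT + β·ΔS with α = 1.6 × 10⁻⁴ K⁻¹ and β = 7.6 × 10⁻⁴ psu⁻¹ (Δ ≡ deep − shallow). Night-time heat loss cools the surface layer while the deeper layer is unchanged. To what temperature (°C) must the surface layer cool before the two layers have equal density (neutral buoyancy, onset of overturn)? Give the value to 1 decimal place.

22.7 °C

Neutral buoyancy requires Δρ = 0, i.e. −α(T_deep − T_surf′) + β(S_deep − S_surf) = 0.
T_surf′ = T_deep − (β/α)·ΔS = 28.9 − (7.6 × 10⁻⁴/1.6 × 10⁻⁴)·(+1.30) = 22.725 °C.
Cooling required: 28.9 − (22.725) = 6.175 °C.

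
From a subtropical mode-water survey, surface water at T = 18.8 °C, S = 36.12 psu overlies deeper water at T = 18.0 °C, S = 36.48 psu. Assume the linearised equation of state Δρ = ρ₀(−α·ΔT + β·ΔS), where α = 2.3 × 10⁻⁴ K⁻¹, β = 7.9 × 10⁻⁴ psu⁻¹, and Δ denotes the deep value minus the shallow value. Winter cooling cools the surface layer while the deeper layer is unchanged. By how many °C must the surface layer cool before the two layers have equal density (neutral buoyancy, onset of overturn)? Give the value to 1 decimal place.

Neutral buoyancy requires Δρ = 0, i.e. −α(T_deep − T_surf′) + β(S_deep − S_surf) = 0.
T_surf′ = T_deep − (β/α)·ΔS = 18.0 − (7.9 × 10⁻⁴/2.3 × 10⁻⁴)·(+0.36) = 16.763 °C.
Cooling required: 18.8 − (16.763) = 2.037 °C.

2.0 °C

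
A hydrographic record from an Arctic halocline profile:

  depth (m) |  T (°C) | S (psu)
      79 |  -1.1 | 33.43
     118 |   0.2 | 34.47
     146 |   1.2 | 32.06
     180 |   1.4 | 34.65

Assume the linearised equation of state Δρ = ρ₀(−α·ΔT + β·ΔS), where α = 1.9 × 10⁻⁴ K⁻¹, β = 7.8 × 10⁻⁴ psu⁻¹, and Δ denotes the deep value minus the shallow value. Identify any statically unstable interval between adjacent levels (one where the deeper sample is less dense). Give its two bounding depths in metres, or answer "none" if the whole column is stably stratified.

118–146 m

Evaluate Δρ/ρ₀ = −αΔT + βΔS across each adjacent pair:
  79–118 m: −αΔT+βΔS = −(1.9 × 10⁻⁴)(+1.3)+(7.8 × 10⁻⁴)(+1.04) = 5.6 × 10⁻⁴ → stable
  118–146 m: −αΔT+βΔS = −(1.9 × 10⁻⁴)(+1.0)+(7.8 × 10⁻⁴)(-2.41) = -2.1 × 10⁻³ → UNSTABLE
  146–180 m: −αΔT+βΔS = −(1.9 × 10⁻⁴)(+0.2)+(7.8 × 10⁻⁴)(+2.59) = 2.0 × 10⁻³ → stable
The 118–146 m interval has Δρ < 0: lighter water underlies denser water.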